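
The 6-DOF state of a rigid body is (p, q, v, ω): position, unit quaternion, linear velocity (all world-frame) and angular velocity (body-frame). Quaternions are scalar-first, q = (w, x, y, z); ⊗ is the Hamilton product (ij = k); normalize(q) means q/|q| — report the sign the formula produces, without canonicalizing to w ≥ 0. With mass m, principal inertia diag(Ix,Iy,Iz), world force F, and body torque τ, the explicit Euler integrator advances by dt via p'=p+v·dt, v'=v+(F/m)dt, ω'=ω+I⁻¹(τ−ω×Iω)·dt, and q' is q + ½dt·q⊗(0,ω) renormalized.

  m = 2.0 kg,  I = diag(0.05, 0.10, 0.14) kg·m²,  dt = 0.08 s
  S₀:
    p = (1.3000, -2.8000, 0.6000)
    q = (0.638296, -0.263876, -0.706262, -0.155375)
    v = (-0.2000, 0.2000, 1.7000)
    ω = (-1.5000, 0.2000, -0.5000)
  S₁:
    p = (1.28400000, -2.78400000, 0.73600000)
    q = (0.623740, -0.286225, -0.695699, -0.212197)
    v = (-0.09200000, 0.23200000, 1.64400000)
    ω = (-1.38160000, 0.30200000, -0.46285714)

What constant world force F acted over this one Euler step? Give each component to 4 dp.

v₁ − v₀ = (0.10800000, 0.03200000, -0.05600000)
m·(v₁−v₀)/dt = (2.7000, 0.8000, -1.4000)

F = (2.7000, 0.8000, -1.4000)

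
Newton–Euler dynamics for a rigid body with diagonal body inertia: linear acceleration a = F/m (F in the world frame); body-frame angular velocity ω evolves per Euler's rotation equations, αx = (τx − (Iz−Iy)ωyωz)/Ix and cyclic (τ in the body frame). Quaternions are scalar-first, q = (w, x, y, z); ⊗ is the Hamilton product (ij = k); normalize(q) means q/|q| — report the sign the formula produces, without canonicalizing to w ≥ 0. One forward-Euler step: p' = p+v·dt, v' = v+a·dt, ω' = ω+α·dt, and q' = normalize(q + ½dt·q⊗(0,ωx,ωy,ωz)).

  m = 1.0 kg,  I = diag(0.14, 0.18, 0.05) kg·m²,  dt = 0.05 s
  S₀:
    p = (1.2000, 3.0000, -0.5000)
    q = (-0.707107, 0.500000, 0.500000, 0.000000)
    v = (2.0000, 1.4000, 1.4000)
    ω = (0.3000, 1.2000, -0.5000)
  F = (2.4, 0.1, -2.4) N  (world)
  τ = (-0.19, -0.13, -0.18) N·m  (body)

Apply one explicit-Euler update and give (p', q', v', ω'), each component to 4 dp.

angular accel α = (-1.9143, -0.6472, -3.8880)
new body rate ω' = (0.2043, 1.1676, -0.6944)
Hamilton product q⊗(0,ω) = (-0.7500000, -0.4621321, -0.5985284, 0.8035535)
q' = normalize(q + ½dt·q⊗(0,ω)) = (-0.7255, 0.4882, 0.4848, 0.0201)
a = (2.4000, 0.1000, -2.4000)
new position p' = (1.3000, 3.0700, -0.4300)
v' = v + a·dt = (2.1200, 1.4050, 1.2800)

p' = (1.3000, 3.0700, -0.4300)
q' = (-0.7255, 0.4882, 0.4848, 0.0201)
v' = (2.1200, 1.4050, 1.2800)
ω' = (0.2043, 1.1676, -0.6944)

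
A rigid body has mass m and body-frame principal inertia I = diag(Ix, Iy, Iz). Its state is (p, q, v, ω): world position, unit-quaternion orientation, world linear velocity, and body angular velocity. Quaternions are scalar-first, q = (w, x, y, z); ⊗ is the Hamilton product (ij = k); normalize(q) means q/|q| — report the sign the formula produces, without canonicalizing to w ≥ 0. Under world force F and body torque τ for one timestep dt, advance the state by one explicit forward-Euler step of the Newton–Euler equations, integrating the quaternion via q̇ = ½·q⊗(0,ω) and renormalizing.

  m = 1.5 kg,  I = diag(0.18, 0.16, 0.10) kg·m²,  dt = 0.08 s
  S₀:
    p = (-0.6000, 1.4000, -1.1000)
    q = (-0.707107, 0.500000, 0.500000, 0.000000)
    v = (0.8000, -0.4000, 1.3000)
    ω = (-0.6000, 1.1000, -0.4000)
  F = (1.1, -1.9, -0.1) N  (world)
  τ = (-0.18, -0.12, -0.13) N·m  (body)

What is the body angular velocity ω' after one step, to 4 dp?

precession coupling ω×(Iω) = (0.0264, 0.0192, 0.0132)
α = I⁻¹(τ − ω×Iω) = (-1.1467, -0.8700, -1.4320)
new body rate ω' = (-0.6917, 1.0304, -0.5146)

ω' = (-0.6917, 1.0304, -0.5146)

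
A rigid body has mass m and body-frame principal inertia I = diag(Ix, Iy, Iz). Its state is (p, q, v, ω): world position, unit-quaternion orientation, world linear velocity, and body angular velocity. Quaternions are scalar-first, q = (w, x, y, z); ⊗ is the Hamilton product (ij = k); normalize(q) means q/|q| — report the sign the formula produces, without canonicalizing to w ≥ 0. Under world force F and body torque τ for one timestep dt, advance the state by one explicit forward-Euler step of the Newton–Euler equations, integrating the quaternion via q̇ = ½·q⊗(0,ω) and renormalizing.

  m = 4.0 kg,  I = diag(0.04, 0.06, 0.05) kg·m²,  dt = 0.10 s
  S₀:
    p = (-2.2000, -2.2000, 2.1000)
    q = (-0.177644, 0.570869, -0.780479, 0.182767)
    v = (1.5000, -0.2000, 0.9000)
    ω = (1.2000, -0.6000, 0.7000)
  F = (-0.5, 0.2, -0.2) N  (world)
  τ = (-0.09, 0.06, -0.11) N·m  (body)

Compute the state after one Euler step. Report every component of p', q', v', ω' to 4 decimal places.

precession coupling ω×(Iω) = (0.0042, -0.0084, -0.0144)
α = I⁻¹(τ − ω×Iω) = (-2.3550, 1.1400, -1.9120)
ω' = ω + α·dt = (0.9645, -0.4860, 0.5088)
Hamilton product q⊗(0,ω) = (-1.2812671, -0.6498479, -0.0737015, 0.4697026)
updated quaternion q' = (-0.2410, 0.5368, -0.7819, 0.2057)
p' = p + v·dt = (-2.0500, -2.2200, 2.1900)
new velocity v' = (1.4875, -0.1950, 0.8950)

p' = (-2.0500, -2.2200, 2.1900)
q' = (-0.2410, 0.5368, -0.7819, 0.2057)
v' = (1.4875, -0.1950, 0.8950)
ω' = (0.9645, -0.4860, 0.5088)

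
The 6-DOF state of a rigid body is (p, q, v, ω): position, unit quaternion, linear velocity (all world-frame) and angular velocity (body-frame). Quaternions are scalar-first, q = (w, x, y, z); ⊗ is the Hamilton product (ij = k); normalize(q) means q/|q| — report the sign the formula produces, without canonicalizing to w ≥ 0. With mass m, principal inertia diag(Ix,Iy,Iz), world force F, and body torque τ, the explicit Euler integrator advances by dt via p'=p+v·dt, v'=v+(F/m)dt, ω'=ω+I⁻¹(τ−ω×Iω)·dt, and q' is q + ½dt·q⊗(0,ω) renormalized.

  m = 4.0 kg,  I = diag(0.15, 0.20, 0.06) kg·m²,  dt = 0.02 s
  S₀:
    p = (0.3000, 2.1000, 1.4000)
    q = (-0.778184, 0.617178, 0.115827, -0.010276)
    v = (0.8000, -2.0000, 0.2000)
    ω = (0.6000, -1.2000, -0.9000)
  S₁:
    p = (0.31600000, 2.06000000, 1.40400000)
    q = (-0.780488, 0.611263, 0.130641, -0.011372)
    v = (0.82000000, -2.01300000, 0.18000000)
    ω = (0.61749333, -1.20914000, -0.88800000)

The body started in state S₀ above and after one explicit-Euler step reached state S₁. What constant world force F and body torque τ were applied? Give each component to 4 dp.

F = (4.0000, -2.6000, -4.0000)
τ = (-0.0200, -0.1400, 0.0000)

Δω = ω₁−ω₀ = (0.01749333, -0.00914000, 0.01200000)
τ = I·(Δω/dt) + ω₀×(Iω₀) = (-0.0200, -0.1400, 0.0000)
velocity change Δv = (0.02000000, -0.01300000, -0.02000000)
m·(v₁−v₀)/dt = (4.0000, -2.6000, -4.0000)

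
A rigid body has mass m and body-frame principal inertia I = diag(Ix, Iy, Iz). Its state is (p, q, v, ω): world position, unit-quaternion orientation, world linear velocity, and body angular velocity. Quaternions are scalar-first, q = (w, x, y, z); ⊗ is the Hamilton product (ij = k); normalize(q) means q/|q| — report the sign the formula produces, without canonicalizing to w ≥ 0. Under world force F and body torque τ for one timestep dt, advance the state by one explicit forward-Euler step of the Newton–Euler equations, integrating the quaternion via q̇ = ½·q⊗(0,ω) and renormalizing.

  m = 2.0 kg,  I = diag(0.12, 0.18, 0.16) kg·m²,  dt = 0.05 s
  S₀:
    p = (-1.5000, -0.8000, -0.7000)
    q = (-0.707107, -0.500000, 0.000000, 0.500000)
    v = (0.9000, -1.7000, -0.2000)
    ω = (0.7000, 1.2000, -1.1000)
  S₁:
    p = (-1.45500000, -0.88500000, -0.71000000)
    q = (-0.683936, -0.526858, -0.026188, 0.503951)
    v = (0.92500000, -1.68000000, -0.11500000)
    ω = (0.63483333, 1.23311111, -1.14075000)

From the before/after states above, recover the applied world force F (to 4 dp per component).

Δv = v₁−v₀ = (0.02500000, 0.02000000, 0.08500000)
m·(v₁−v₀)/dt = (1.0000, 0.8000, 3.4000)

F = (1.0000, 0.8000, 3.4000)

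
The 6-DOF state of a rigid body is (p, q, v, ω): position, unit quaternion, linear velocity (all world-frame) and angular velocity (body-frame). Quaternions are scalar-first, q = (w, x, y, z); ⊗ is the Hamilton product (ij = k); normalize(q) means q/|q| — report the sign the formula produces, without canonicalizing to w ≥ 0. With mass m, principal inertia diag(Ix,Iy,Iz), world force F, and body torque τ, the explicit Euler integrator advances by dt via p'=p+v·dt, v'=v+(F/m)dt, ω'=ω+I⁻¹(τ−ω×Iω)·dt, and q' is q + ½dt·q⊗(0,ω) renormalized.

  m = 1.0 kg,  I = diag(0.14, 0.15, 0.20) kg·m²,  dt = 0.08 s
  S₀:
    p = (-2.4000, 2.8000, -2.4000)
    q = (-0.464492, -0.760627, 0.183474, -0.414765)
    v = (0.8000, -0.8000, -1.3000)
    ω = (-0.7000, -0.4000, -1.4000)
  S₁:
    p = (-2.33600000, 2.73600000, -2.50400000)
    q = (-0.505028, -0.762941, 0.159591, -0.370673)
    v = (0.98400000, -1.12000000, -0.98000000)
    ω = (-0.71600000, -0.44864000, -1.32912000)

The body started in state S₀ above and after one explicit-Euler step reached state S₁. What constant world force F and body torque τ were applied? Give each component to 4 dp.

F = (2.3000, -4.0000, 4.0000)
τ = (0.0000, -0.1500, 0.1800)

Δv = v₁−v₀ = (0.18400000, -0.32000000, 0.32000000)
applied force F = (2.3000, -4.0000, 4.0000)
Δω = ω₁−ω₀ = (-0.01600000, -0.04864000, 0.07088000)
ω₀×(Iω₀) = (0.0280, -0.0588, 0.0028)
I·α + gyro = (0.0000, -0.1500, 0.1800)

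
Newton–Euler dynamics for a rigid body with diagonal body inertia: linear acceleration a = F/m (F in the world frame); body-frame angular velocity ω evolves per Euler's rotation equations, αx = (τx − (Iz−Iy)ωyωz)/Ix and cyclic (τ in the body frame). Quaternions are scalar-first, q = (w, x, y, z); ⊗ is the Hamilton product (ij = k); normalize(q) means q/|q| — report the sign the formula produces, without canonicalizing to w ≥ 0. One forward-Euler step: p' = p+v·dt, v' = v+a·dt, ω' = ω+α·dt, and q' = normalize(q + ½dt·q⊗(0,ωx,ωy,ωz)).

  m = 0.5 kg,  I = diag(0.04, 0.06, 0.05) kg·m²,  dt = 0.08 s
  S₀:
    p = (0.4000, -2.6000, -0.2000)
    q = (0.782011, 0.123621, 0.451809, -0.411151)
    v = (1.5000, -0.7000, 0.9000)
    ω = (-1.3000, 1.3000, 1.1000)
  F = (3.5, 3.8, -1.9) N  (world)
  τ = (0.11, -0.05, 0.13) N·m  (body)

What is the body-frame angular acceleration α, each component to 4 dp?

precession coupling ω×(Iω) = (-0.0143, 0.0143, -0.0338)
α = I⁻¹(τ − ω×Iω) = (3.1075, -1.0717, 3.2760)

α = (3.1075, -1.0717, 3.2760)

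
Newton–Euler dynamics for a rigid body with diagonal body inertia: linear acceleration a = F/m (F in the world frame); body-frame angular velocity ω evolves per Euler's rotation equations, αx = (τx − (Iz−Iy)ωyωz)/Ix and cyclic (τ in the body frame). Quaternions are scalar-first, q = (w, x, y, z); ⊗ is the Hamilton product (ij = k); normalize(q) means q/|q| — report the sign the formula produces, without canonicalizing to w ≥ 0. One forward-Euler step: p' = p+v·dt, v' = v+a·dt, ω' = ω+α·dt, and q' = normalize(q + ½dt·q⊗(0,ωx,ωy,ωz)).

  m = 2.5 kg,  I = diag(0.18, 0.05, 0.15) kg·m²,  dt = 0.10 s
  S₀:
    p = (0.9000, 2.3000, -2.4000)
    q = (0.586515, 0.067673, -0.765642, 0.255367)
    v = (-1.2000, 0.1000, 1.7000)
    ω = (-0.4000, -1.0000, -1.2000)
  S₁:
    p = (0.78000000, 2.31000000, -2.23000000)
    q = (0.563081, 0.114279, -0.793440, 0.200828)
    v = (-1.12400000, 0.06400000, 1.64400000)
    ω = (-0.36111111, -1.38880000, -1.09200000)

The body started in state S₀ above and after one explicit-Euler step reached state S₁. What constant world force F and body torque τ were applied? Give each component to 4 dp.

F = (1.9000, -0.9000, -1.4000)
τ = (0.1900, -0.1800, 0.1100)

Δv = v₁−v₀ = (0.07600000, -0.03600000, -0.05600000)
m·(v₁−v₀)/dt = (1.9000, -0.9000, -1.4000)
rate change Δω = (0.03888889, -0.38880000, 0.10800000)
ω₀×(Iω₀) = (0.1200, 0.0144, -0.0520)
τ = I·(Δω/dt) + ω₀×(Iω₀) = (0.1900, -0.1800, 0.1100)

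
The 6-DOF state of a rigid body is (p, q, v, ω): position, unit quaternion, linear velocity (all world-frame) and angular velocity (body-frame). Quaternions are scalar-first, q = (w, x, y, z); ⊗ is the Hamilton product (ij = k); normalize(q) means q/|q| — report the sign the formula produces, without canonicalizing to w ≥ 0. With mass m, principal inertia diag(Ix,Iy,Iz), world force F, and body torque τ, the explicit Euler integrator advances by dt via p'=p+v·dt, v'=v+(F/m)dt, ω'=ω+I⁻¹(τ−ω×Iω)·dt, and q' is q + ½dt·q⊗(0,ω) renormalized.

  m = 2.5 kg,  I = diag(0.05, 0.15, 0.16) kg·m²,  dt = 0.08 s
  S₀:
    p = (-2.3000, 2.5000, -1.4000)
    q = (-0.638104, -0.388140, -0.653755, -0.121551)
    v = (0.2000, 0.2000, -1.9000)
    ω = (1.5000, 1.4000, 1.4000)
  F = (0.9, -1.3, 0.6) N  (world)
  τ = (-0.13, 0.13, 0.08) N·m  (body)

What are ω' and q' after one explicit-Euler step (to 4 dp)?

gyro term ω×Iω = (0.0196, -0.2310, 0.2100)
angular accel α = (-2.9920, 2.4067, -0.8125)
ω + α·dt = (1.2606, 1.5925, 1.3350)
q⊗(0,ω) = (1.6676384, -1.7022416, -0.5322761, -0.4561091)
q + ½dt·q⊗(0,ω), renormalized = (-0.5686, -0.4540, -0.6717, -0.1391)

ω' = (1.2606, 1.5925, 1.3350)
q' = (-0.5686, -0.4540, -0.6717, -0.1391)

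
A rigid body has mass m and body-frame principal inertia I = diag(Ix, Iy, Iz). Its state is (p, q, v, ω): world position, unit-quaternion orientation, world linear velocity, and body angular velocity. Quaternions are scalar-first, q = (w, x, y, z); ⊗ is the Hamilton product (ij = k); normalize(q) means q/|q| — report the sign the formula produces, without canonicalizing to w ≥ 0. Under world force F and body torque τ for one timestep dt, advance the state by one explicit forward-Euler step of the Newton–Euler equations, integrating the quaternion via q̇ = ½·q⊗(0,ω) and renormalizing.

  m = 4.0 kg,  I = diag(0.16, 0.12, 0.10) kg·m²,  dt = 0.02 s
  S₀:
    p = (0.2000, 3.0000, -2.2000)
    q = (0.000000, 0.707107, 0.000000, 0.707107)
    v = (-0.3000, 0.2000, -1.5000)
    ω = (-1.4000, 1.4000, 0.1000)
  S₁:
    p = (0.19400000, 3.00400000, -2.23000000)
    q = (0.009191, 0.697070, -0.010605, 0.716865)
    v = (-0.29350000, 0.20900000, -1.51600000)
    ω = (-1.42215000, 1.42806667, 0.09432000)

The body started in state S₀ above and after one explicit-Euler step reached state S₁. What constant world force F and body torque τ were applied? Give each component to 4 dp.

F = (1.3000, 1.8000, -3.2000)
τ = (-0.1800, 0.1600, 0.0500)

ω₁ − ω₀ = (-0.02215000, 0.02806667, -0.00568000)
ω₀×(Iω₀) = (-0.0028, -0.0084, 0.0784)
applied torque τ = (-0.1800, 0.1600, 0.0500)
Δv = v₁−v₀ = (0.00650000, 0.00900000, -0.01600000)
F = m·Δv/dt = (1.3000, 1.8000, -3.2000)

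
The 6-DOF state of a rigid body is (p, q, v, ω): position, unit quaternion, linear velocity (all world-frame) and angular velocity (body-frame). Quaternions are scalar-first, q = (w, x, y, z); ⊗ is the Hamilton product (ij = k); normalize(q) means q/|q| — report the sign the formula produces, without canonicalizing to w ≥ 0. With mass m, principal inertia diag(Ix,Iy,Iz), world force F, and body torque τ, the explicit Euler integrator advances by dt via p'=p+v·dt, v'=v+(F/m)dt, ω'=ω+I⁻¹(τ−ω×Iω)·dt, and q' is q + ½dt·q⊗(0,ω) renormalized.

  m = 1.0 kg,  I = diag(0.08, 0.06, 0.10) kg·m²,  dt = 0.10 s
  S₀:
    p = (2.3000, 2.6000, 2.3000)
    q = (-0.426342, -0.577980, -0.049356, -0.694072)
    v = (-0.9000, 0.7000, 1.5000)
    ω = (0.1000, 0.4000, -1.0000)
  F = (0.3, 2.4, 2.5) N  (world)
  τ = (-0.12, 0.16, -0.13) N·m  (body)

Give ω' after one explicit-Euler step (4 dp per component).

ω×(Iω) gyroscopic = (-0.0160, 0.0020, -0.0008)
(τ − ω×Iω)/I = (-1.3000, 2.6333, -1.2920)
new body rate ω' = (-0.0300, 0.6633, -1.1292)

ω' = (-0.0300, 0.6633, -1.1292)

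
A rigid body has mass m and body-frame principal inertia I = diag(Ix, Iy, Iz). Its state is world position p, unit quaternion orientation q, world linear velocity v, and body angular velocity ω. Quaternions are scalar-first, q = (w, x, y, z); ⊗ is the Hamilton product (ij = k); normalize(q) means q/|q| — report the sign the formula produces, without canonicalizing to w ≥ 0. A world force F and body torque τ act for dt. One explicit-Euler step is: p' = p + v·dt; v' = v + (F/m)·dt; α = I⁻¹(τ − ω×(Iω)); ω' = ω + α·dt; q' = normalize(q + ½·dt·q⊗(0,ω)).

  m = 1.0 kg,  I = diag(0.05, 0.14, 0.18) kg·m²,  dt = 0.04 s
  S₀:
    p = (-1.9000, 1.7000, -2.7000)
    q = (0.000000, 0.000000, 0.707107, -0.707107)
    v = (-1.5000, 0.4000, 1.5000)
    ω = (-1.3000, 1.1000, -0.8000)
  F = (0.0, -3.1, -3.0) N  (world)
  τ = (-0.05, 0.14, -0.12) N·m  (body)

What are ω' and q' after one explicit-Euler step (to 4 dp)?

ω' = (-1.3118, 1.1786, -0.7981)
q' = (-0.0269, 0.0042, 0.7250, -0.6882)

ω×(Iω) gyroscopic = (-0.0352, -0.1352, -0.1287)
α = I⁻¹(τ − ω×Iω) = (-0.2960, 1.9657, 0.0483)
ω + α·dt = (-1.3118, 1.1786, -0.7981)
q⊗(0,ω) = (-1.3435033, 0.2121321, 0.9192391, 0.9192391)
q' = normalize(q + ½dt·q⊗(0,ω)) = (-0.0269, 0.0042, 0.7250, -0.6882)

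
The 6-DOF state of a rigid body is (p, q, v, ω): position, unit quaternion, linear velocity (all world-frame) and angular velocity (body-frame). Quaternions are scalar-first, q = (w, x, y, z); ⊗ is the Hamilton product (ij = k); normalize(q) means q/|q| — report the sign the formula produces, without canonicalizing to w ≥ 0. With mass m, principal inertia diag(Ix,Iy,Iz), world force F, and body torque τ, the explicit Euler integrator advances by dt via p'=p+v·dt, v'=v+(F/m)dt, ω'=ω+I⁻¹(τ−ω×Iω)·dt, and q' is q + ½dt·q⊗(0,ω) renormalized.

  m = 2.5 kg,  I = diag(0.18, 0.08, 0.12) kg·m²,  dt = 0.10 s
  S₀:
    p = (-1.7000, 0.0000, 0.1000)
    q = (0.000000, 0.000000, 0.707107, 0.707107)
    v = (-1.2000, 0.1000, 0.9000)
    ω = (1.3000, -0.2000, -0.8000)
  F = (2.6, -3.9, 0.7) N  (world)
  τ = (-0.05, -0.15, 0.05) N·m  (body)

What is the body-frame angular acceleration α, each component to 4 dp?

gyro term ω×Iω = (0.0064, -0.0624, 0.0260)
α = I⁻¹(τ − ω×Iω) = (-0.3133, -1.0950, 0.2000)

α = (-0.3133, -1.0950, 0.2000)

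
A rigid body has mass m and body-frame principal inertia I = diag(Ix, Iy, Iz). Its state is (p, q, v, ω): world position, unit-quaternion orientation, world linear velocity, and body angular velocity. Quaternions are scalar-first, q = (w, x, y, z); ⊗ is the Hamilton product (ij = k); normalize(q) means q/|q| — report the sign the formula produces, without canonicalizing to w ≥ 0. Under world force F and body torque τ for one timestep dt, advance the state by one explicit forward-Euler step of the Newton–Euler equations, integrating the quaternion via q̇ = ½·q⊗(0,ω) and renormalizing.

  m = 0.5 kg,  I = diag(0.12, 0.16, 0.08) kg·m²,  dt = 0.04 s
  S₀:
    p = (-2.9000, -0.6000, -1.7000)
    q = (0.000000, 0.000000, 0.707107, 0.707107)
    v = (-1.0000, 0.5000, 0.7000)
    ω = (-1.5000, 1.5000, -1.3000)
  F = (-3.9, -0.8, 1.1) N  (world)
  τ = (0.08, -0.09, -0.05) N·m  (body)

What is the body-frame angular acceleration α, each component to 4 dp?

α = (-0.6333, -1.0500, 0.5000)

precession coupling ω×(Iω) = (0.1560, 0.0780, -0.0900)
(τ − ω×Iω)/I = (-0.6333, -1.0500, 0.5000)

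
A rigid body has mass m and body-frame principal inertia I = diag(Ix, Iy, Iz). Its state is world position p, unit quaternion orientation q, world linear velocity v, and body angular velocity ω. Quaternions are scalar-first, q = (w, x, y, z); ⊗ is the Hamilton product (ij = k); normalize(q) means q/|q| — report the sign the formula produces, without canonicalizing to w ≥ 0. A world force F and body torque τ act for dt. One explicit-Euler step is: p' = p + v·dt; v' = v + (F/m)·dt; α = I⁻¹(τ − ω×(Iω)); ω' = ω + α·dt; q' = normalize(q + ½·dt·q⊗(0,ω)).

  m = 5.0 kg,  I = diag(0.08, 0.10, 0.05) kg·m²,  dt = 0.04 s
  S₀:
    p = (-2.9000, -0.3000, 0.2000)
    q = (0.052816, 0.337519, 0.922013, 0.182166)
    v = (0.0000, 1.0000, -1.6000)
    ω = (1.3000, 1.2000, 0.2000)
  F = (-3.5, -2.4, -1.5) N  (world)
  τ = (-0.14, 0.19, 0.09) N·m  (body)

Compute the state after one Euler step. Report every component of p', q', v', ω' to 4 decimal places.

linear accel F/m = (-0.7000, -0.4800, -0.3000)
p' = p + v·dt = (-2.9000, -0.2600, 0.1360)
v' = v + a·dt = (-0.0280, 0.9808, -1.6120)
α = I⁻¹(τ − ω×Iω) = (-1.6000, 1.8220, 1.1760)
new body rate ω' = (1.2360, 1.2729, 0.2470)
q⊗(0,ω) = (-1.5816235, 0.0344642, 0.2326912, -0.7830309)
q' = normalize(q + ½dt·q⊗(0,ω)) = (0.0212, 0.3380, 0.9261, 0.1664)

p' = (-2.9000, -0.2600, 0.1360)
q' = (0.0212, 0.3380, 0.9261, 0.1664)
v' = (-0.0280, 0.9808, -1.6120)
ω' = (1.2360, 1.2729, 0.2470)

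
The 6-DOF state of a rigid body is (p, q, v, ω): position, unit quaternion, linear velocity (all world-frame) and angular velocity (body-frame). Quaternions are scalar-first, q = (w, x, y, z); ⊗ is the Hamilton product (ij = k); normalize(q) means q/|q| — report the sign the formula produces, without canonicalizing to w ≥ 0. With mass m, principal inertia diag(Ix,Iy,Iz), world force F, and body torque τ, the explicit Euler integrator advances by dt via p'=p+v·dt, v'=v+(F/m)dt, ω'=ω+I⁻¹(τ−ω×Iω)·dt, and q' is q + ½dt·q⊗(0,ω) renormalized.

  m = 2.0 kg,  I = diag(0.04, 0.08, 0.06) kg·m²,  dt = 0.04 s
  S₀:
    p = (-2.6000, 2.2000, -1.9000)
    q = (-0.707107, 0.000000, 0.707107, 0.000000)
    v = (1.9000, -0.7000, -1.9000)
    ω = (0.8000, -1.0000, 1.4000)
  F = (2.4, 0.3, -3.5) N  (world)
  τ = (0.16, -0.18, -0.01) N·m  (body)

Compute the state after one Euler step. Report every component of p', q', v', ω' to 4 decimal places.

p' = (-2.5240, 2.1720, -1.9760)
q' = (-0.6925, 0.0085, 0.7207, -0.0311)
v' = (1.9480, -0.6940, -1.9700)
ω' = (0.9320, -1.0788, 1.4147)

p + v·dt = (-2.5240, 2.1720, -1.9760)
v + (F/m)dt = (1.9480, -0.6940, -1.9700)
precession coupling ω×(Iω) = (0.0280, -0.0224, -0.0320)
α = I⁻¹(τ − ω×Iω) = (3.3000, -1.9700, 0.3667)
ω + α·dt = (0.9320, -1.0788, 1.4147)
Hamilton product q⊗(0,ω) = (0.7071070, 0.4242642, 0.7071070, -1.5556354)
q + ½dt·q⊗(0,ω), renormalized = (-0.6925, 0.0085, 0.7207, -0.0311)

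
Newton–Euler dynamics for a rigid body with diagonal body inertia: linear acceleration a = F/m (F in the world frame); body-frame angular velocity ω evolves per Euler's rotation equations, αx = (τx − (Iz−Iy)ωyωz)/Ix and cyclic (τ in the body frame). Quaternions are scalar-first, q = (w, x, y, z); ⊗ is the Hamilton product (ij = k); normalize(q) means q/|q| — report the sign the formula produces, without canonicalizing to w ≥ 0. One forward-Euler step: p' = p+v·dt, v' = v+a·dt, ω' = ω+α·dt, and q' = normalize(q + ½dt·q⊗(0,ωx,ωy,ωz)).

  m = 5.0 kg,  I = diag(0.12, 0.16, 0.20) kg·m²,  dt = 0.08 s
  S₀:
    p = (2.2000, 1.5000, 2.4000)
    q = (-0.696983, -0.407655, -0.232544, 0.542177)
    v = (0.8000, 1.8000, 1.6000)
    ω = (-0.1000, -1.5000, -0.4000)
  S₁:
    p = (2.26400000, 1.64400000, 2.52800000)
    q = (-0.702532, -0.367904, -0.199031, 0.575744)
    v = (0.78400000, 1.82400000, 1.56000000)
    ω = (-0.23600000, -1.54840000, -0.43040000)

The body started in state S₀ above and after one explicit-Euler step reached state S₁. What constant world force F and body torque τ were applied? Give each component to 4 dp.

F = (-1.0000, 1.5000, -2.5000)
τ = (-0.1800, -0.1000, -0.0700)

v₁ − v₀ = (-0.01600000, 0.02400000, -0.04000000)
F = m·Δv/dt = (-1.0000, 1.5000, -2.5000)
Δω = ω₁−ω₀ = (-0.13600000, -0.04840000, -0.03040000)
gyro term ω₀×Iω₀ = (0.0240, -0.0032, 0.0060)
I·α + gyro = (-0.1800, -0.1000, -0.0700)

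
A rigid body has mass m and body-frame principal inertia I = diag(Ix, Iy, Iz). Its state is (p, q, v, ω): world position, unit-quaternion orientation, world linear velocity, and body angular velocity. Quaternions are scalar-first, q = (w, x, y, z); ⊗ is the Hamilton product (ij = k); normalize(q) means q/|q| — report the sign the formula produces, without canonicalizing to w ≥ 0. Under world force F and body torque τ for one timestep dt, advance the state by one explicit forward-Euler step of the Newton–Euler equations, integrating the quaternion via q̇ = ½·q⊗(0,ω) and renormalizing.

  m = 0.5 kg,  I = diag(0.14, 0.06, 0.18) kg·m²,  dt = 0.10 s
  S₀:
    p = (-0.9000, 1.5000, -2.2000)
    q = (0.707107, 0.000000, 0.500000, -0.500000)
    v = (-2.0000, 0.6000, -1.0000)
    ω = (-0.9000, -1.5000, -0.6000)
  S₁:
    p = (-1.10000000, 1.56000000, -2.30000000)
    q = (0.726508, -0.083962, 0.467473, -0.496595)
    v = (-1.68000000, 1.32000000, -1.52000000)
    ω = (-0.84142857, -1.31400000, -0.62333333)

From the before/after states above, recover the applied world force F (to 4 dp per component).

Δv = v₁−v₀ = (0.32000000, 0.72000000, -0.52000000)
m·(v₁−v₀)/dt = (1.6000, 3.6000, -2.6000)

F = (1.6000, 3.6000, -2.6000)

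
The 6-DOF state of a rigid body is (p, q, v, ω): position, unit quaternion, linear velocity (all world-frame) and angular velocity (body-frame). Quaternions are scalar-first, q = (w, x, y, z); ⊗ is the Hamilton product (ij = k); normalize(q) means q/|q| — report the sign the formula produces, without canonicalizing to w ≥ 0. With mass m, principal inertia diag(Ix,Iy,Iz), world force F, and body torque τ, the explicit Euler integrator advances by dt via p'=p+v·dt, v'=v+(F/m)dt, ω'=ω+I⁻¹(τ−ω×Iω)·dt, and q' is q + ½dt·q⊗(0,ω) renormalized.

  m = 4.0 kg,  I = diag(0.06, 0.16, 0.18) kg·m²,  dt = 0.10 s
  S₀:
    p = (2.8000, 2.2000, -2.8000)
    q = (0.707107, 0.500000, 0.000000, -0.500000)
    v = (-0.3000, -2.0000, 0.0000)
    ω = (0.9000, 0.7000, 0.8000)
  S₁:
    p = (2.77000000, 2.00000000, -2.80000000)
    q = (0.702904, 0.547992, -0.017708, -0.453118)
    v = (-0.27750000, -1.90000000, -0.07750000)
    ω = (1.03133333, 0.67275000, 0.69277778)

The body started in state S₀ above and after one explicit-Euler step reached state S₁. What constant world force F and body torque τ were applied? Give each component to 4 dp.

v₁ − v₀ = (0.02250000, 0.10000000, -0.07750000)
m·(v₁−v₀)/dt = (0.9000, 4.0000, -3.1000)
ω₁ − ω₀ = (0.13133333, -0.02725000, -0.10722222)
gyro term ω₀×Iω₀ = (0.0112, -0.0864, 0.0630)
τ = I·(Δω/dt) + ω₀×(Iω₀) = (0.0900, -0.1300, -0.1300)

F = (0.9000, 4.0000, -3.1000)
τ = (0.0900, -0.1300, -0.1300)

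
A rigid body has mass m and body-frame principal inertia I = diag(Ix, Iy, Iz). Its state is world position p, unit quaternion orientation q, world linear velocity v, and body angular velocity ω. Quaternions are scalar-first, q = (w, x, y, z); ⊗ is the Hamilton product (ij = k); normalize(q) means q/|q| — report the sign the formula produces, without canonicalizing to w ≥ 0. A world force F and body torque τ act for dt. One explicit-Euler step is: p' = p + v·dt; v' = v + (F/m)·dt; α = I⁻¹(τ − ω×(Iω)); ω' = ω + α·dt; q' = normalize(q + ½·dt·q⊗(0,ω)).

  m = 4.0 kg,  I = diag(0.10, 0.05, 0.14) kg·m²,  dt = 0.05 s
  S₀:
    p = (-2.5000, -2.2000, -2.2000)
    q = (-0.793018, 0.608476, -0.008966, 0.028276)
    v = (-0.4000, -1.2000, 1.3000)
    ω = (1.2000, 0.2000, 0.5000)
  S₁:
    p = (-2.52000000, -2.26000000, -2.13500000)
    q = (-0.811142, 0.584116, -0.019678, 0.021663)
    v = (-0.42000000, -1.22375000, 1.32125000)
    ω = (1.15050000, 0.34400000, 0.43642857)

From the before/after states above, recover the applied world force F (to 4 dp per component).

F = (-1.6000, -1.9000, 1.7000)

v₁ − v₀ = (-0.02000000, -0.02375000, 0.02125000)
m·(v₁−v₀)/dt = (-1.6000, -1.9000, 1.7000)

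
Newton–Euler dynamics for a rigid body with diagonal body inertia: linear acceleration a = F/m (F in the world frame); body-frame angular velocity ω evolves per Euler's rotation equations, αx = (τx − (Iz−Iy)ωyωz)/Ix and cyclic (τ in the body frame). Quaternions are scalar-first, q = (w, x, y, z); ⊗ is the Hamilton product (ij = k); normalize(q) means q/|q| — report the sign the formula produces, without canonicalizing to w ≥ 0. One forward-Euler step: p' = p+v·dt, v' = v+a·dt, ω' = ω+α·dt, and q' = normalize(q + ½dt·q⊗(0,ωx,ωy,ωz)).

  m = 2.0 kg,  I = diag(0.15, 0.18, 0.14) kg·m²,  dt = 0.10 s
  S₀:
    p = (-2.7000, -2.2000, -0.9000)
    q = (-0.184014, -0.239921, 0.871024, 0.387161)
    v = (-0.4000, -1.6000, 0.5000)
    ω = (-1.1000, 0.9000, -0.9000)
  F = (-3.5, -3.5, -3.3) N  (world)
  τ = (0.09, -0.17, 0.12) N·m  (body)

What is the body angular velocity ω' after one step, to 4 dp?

ω' = (-1.0616, 0.8001, -0.7931)

α = I⁻¹(τ − ω×Iω) = (0.3840, -0.9994, 1.0693)
ω + α·dt = (-1.0616, 0.8001, -0.7931)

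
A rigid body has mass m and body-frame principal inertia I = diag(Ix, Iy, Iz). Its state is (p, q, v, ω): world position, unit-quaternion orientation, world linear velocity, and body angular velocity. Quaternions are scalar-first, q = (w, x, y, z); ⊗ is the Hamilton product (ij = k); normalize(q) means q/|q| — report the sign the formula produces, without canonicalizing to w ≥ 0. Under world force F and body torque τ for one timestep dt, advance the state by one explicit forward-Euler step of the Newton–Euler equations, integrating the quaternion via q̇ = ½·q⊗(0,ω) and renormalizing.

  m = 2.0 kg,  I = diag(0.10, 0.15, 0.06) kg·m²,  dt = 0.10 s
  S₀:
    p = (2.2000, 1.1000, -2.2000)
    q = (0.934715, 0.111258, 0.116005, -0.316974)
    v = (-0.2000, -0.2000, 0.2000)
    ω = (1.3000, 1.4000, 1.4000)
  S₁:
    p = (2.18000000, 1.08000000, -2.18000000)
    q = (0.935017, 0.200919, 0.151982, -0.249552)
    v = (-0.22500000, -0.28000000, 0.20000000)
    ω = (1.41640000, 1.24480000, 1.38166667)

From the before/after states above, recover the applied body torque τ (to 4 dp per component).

τ = (-0.0600, -0.1600, 0.0800)

rate change Δω = (0.11640000, -0.15520000, -0.01833333)
precession coupling = (-0.1764, 0.0728, 0.0910)
applied torque τ = (-0.0600, -0.1600, 0.0800)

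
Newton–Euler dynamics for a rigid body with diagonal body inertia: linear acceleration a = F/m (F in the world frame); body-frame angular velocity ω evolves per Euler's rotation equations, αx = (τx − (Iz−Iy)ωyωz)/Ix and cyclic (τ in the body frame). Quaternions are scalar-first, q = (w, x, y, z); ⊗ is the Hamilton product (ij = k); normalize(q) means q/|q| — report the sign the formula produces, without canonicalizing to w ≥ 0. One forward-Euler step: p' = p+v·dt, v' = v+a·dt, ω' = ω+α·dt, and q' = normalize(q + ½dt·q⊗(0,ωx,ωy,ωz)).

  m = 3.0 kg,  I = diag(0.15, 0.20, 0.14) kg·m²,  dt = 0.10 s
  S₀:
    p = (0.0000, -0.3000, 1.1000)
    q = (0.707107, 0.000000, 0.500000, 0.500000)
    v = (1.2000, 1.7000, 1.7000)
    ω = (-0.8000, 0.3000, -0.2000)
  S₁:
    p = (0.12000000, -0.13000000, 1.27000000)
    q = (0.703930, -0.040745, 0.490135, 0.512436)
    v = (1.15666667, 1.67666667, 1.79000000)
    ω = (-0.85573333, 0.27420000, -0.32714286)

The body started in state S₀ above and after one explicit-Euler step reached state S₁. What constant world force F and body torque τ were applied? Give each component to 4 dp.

Δω = ω₁−ω₀ = (-0.05573333, -0.02580000, -0.12714286)
I·α + gyro = (-0.0800, -0.0500, -0.1900)
v₁ − v₀ = (-0.04333333, -0.02333333, 0.09000000)
F = m·Δv/dt = (-1.3000, -0.7000, 2.7000)

F = (-1.3000, -0.7000, 2.7000)
τ = (-0.0800, -0.0500, -0.1900)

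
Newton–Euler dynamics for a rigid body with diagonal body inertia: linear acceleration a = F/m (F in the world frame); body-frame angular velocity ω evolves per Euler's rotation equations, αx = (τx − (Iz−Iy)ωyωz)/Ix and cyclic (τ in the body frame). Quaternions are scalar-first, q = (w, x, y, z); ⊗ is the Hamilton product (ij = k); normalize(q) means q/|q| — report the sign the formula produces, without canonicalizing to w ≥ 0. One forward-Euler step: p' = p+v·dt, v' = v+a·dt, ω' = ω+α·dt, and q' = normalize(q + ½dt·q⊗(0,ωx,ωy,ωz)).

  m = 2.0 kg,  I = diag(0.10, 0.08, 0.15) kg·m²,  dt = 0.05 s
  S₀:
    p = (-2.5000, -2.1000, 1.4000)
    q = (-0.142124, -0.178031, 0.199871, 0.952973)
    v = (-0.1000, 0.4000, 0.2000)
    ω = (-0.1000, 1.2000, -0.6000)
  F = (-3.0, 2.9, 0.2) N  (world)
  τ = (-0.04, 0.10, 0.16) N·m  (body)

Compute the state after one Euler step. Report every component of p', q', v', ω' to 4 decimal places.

precession coupling ω×(Iω) = (-0.0504, -0.0030, 0.0024)
α = I⁻¹(τ − ω×Iω) = (0.1040, 1.2875, 1.0507)
ω + α·dt = (-0.0948, 1.2644, -0.5475)
Hamilton product q⊗(0,ω) = (0.3141355, -1.2492778, -0.3726647, -0.1083757)
q' = normalize(q + ½dt·q⊗(0,ω)) = (-0.1342, -0.2091, 0.1904, 0.9497)
linear accel F/m = (-1.5000, 1.4500, 0.1000)
new position p' = (-2.5050, -2.0800, 1.4100)
v' = v + a·dt = (-0.1750, 0.4725, 0.2050)

p' = (-2.5050, -2.0800, 1.4100)
q' = (-0.1342, -0.2091, 0.1904, 0.9497)
v' = (-0.1750, 0.4725, 0.2050)
ω' = (-0.0948, 1.2644, -0.5475)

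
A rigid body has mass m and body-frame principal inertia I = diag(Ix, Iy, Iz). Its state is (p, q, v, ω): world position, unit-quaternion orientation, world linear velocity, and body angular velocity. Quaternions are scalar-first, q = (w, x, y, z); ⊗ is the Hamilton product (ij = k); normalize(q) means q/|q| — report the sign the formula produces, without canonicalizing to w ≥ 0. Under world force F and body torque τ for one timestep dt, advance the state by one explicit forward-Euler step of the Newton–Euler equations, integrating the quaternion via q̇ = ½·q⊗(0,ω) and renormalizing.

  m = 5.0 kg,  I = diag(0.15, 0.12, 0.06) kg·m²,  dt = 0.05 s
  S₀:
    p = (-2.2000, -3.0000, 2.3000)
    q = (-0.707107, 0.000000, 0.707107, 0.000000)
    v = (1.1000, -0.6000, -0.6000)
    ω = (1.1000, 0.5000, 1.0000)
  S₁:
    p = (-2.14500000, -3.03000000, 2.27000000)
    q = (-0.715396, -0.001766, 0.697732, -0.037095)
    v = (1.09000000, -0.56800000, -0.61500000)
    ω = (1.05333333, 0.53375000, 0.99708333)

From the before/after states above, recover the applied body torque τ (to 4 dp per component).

τ = (-0.1700, 0.1800, -0.0200)

rate change Δω = (-0.04666667, 0.03375000, -0.00291667)
precession coupling = (-0.0300, 0.0990, -0.0165)
applied torque τ = (-0.1700, 0.1800, -0.0200)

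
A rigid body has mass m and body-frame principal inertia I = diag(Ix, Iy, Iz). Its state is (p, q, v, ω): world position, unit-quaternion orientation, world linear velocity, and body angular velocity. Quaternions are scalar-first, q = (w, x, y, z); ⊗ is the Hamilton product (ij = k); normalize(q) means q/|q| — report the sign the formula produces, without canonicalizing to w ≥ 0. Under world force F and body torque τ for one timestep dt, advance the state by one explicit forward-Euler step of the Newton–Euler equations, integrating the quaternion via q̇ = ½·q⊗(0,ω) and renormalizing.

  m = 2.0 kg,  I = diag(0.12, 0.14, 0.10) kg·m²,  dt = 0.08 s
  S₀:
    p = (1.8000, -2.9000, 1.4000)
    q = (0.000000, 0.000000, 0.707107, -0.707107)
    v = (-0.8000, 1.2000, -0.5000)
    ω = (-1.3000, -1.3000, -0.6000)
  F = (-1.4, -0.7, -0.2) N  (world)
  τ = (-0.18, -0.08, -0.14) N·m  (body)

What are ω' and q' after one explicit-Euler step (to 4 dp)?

ω' = (-1.3992, -1.3546, -0.7390)
q' = (0.0197, -0.0536, 0.7417, -0.6683)

gyro term ω×Iω = (-0.0312, 0.0156, 0.0338)
(τ − ω×Iω)/I = (-1.2400, -0.6829, -1.7380)
new body rate ω' = (-1.3992, -1.3546, -0.7390)
Hamilton product q⊗(0,ω) = (0.4949749, -1.3435033, 0.9192391, 0.9192391)
q' = normalize(q + ½dt·q⊗(0,ω)) = (0.0197, -0.0536, 0.7417, -0.6683)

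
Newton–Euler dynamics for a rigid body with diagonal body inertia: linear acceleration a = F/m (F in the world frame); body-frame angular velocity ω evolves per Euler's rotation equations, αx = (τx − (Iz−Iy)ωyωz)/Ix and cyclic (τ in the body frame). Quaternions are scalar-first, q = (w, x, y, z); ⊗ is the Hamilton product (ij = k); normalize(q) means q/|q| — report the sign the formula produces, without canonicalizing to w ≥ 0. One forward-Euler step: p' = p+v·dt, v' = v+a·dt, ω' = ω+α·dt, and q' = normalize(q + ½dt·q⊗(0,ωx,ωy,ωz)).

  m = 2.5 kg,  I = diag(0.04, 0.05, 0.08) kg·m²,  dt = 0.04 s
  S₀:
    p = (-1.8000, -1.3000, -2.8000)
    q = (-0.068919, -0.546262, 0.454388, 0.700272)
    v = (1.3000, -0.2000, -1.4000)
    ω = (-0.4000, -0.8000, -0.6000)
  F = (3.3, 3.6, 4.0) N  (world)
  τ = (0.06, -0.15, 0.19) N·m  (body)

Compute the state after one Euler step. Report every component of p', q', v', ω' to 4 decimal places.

p' = p + v·dt = (-1.7480, -1.3080, -2.8560)
v + (F/m)dt = (1.3528, -0.1424, -1.3360)
ω×(Iω) gyroscopic = (0.0144, -0.0096, 0.0032)
angular accel α = (1.1400, -2.8080, 2.3350)
ω' = ω + α·dt = (-0.3544, -0.9123, -0.5066)
q⊗(0,ω) = (0.5651688, 0.3151524, -0.5527308, 0.6601162)
updated quaternion q' = (-0.0576, -0.5398, 0.4432, 0.7133)

p' = (-1.7480, -1.3080, -2.8560)
q' = (-0.0576, -0.5398, 0.4432, 0.7133)
v' = (1.3528, -0.1424, -1.3360)
ω' = (-0.3544, -0.9123, -0.5066)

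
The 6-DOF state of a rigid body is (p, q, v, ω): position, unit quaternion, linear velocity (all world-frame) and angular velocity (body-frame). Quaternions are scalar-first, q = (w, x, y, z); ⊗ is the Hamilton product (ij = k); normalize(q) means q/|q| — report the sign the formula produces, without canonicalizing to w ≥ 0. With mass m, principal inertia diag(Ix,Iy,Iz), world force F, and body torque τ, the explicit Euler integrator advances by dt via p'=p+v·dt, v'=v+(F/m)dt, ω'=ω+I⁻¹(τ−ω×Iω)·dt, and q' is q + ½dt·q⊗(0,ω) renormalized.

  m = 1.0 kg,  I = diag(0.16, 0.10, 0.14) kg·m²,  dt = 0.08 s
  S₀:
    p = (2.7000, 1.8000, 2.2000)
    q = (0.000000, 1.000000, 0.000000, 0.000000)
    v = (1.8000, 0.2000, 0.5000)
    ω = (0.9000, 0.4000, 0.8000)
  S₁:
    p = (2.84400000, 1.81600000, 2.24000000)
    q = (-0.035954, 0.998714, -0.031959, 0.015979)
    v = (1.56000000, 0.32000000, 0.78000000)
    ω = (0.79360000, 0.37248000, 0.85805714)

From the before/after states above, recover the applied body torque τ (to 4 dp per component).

rate change Δω = (-0.10640000, -0.02752000, 0.05805714)
gyro term ω₀×Iω₀ = (0.0128, 0.0144, -0.0216)
τ = I·(Δω/dt) + ω₀×(Iω₀) = (-0.2000, -0.0200, 0.0800)

τ = (-0.2000, -0.0200, 0.0800)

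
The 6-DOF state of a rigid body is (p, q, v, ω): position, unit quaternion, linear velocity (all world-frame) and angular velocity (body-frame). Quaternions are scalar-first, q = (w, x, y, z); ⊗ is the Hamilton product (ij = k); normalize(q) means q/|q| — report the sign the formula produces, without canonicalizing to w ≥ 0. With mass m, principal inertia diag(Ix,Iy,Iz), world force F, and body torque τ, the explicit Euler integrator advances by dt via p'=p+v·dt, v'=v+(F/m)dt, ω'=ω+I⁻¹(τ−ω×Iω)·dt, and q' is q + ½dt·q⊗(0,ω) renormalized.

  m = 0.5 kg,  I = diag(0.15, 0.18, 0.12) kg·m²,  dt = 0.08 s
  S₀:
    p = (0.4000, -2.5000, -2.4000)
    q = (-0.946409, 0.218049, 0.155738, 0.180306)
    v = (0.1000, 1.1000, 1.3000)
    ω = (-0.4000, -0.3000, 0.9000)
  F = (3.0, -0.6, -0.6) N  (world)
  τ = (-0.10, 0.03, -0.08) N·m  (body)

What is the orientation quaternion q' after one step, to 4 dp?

q⊗(0,ω) = (-0.0283344, 0.5728196, 0.0155562, -0.8548876)
q + ½dt·q⊗(0,ω), renormalized = (-0.9467, 0.2408, 0.1562, 0.1460)

q' = (-0.9467, 0.2408, 0.1562, 0.1460)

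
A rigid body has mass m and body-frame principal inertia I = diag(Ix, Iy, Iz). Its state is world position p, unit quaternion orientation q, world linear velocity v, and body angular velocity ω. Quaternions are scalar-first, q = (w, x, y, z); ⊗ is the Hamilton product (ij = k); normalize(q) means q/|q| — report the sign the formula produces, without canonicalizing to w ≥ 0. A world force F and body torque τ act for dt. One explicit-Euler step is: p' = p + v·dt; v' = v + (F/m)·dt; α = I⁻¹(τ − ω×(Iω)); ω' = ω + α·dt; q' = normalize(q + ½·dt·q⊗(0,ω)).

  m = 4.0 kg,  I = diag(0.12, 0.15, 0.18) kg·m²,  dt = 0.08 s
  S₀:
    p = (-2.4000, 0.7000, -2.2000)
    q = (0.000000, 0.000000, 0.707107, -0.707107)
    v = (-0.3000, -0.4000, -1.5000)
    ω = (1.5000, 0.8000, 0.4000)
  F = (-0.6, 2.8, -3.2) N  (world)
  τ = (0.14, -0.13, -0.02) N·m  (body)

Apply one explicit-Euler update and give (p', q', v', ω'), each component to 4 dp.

p' = (-2.4240, 0.6680, -2.3200)
q' = (-0.0113, 0.0339, 0.6631, -0.7477)
v' = (-0.3120, -0.3440, -1.5640)
ω' = (1.5869, 0.7499, 0.3751)

p + v·dt = (-2.4240, 0.6680, -2.3200)
v' = v + a·dt = (-0.3120, -0.3440, -1.5640)
(τ − ω×Iω)/I = (1.0867, -0.6267, -0.3111)
new body rate ω' = (1.5869, 0.7499, 0.3751)
q⊗(0,ω) = (-0.2828428, 0.8485284, -1.0606605, -1.0606605)
q + ½dt·q⊗(0,ω), renormalized = (-0.0113, 0.0339, 0.6631, -0.7477)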